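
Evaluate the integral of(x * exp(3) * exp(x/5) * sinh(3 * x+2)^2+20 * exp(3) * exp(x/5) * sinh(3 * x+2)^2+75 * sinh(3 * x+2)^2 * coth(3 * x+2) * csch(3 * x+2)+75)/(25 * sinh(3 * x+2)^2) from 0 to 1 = -3*exp(3) - coth(5) - csch(5) + csch(2) + coth(2) + 16*exp(16/5)/5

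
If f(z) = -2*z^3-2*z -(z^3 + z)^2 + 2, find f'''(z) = -120*z^3 - 48*z - 12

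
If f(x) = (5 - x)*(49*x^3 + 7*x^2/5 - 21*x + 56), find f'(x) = -196*x^3 + 3654*x^2/5 + 56*x - 161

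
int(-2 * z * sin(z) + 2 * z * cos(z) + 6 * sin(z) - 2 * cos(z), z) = 2*sqrt(2)*(z - 2)*sin(z + pi/4) + C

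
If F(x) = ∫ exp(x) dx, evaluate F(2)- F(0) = -1 + exp(2)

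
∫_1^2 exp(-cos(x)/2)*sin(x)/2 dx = -exp(-cos(1)/2) + exp(-cos(2)/2)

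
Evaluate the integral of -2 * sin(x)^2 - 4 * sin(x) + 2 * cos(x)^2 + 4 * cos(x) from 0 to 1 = -9 + (cos(1) + sin(1) + 2)^2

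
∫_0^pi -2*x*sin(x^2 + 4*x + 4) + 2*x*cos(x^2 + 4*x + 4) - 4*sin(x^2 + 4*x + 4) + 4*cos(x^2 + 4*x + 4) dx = sqrt(2)*(sin(pi/4 + 4 + pi^2) - sin(pi/4 + 4))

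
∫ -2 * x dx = -x^2 + C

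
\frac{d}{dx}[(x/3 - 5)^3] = x^2/9 - 10*x/3 + 25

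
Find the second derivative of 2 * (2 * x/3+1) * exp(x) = 4*x*exp(x)/3 + 14*exp(x)/3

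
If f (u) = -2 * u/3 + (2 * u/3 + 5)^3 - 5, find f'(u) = 8*u^2/9 + 40*u/3 + 148/3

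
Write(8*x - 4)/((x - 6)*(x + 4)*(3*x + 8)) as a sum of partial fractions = 57/(26*(3*x + 8)) - 9/(10*(x + 4)) + 11/(65*(x - 6))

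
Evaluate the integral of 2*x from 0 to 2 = 4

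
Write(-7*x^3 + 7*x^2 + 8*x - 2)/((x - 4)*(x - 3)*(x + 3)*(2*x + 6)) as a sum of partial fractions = -1607/(882*(x + 3)) + 113/(42*(x + 3)^2) + 13/(9*(x - 3)) - 153/(49*(x - 4))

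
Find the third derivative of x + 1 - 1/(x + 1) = 6/(x^4 + 4*x^3 + 6*x^2 + 4*x + 1)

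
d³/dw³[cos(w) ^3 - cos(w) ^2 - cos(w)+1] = (-27*sin(w)^2 - 8*cos(w) + 20)*sin(w)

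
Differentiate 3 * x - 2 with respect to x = 3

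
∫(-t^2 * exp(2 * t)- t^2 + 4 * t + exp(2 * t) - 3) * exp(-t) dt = -2*(t^2 - 2*t + 1)*sinh(t) + C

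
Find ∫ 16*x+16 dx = 8*x^2 + 16*x + C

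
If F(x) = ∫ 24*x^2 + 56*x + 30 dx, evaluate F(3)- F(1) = 492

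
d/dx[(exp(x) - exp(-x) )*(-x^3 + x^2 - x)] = (-x^3*exp(2*x) - x^3 - 2*x^2*exp(2*x) + 4*x^2 + x*exp(2*x) - 3*x - exp(2*x) + 1)*exp(-x)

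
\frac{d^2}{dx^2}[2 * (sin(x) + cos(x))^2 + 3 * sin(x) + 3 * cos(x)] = -8*sin(2*x) - 3*sqrt(2)*sin(x + pi/4)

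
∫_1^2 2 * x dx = 3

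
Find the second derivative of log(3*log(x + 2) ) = (-log(x + 2) - 1)/(x^2*log(x + 2)^2 + 4*x*log(x + 2)^2 + 4*log(x + 2)^2)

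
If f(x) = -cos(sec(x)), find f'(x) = sin(sec(x))*tan(x)*sec(x)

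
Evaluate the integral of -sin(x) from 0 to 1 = -1 + cos(1)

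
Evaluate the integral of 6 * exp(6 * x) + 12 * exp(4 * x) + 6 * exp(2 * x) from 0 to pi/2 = -8 + (1 + exp(pi))^3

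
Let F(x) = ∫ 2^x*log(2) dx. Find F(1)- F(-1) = 3/2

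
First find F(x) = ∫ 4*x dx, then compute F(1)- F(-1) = 0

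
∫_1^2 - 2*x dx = -3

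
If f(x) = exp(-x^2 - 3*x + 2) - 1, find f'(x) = (-2*x - 3)*exp(-x^2 - 3*x + 2)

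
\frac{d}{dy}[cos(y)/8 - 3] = -sin(y)/8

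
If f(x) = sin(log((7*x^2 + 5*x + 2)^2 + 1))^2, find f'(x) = 2*(98*x^3 + 105*x^2 + 53*x + 10)*sin(2*log(49*x^4 + 70*x^3 + 53*x^2 + 20*x + 5))/(49*x^4 + 70*x^3 + 53*x^2 + 20*x + 5)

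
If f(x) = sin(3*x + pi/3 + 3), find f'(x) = 3*cos(3*x + pi/3 + 3)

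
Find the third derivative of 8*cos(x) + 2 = 8*sin(x)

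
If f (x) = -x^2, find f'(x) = -2*x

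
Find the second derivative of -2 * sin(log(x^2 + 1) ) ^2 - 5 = 4*(x^2*sin(2*log(x^2 + 1)) - 4*x^2*cos(2*log(x^2 + 1)) - sin(2*log(x^2 + 1)))/(x^4 + 2*x^2 + 1)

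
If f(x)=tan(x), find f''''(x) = 24*tan(x)^5 + 40*tan(x)^3 + 16*tan(x)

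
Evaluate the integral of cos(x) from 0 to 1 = sin(1)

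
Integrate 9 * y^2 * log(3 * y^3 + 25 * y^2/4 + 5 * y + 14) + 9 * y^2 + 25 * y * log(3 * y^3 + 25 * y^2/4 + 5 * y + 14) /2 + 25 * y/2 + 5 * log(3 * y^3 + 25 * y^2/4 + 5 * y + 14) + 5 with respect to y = (12*y^3 + 25*y^2 + 20*y + 56)*log(3*y^3 + 25*y^2/4 + 5*y + 14)/4 + C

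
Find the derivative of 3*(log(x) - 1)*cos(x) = 3*(-x*log(x)*sin(x) + x*sin(x) + cos(x))/x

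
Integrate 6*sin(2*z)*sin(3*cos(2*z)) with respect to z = cos(3*cos(2*z)) + C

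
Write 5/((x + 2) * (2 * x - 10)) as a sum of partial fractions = -5/(14*(x + 2)) + 5/(14*(x - 5))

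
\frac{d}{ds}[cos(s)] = -sin(s)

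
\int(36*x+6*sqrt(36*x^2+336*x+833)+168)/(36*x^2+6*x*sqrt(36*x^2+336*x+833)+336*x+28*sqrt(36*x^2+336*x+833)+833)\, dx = log(6*x/7 + sqrt((6*x/7 + 4)^2 + 1) + 4) + C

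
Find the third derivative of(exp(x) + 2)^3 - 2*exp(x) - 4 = 27*exp(3*x) + 48*exp(2*x) + 10*exp(x)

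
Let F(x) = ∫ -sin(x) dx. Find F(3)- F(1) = cos(3) - cos(1)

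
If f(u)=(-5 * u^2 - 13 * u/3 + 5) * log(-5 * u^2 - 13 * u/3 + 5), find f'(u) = -10*u*log(-5*u^2 - 13*u/3 + 5) - 10*u - 13*log(-5*u^2 - 13*u/3 + 5)/3 - 13/3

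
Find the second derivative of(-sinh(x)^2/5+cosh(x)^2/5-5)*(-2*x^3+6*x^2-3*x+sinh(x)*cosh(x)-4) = 288*x/5 - 48*sinh(2*x)/5 - 288/5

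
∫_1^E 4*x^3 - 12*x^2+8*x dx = -1 + (-1 + (-1 + E)^2)^2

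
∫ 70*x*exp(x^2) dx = 35*exp(x^2) + C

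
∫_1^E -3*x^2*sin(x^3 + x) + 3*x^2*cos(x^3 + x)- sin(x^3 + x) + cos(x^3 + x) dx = sqrt(2)*(sin(pi/4 + E + exp(3)) - sin(pi/4 + 2))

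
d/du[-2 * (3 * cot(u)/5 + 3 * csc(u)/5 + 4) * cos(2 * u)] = 16*sin(2*u) + 12*sin(2*u)/(5*tan(u)) + 12*cos(u)/5 + 6*cos(2*u)/(5*sin(u)^2) + 12*cos(u)/(5 - 5*cos(2*u))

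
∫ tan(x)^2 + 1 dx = tan(x) + C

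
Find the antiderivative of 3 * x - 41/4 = 3*x^2/2 - 41*x/4 + C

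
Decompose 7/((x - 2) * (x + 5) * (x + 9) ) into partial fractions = 7/(44*(x + 9)) - 1/(4*(x + 5)) + 1/(11*(x - 2))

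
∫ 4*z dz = 2*z^2 + C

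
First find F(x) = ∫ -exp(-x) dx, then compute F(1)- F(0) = -1 + exp(-1)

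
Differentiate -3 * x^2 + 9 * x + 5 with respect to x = 9 - 6*x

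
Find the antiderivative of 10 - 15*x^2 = -5*x^3 + 10*x + C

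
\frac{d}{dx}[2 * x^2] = 4*x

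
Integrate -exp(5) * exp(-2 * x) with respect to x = exp(5 - 2*x)/2 + C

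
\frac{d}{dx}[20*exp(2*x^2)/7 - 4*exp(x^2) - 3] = 80*x*exp(2*x^2)/7 - 8*x*exp(x^2)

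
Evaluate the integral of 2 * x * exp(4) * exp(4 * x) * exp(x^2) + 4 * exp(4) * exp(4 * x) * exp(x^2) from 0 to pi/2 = -exp(4) + exp((pi/2 + 2)^2)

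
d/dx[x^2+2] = 2*x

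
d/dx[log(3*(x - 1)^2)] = 2/(x - 1)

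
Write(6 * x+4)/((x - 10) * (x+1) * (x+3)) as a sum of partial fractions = -7/(13*(x + 3)) + 1/(11*(x + 1)) + 64/(143*(x - 10))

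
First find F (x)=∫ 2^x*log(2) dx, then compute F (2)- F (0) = 3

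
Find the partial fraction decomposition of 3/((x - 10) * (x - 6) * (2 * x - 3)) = 4/(51*(2*x - 3)) - 1/(12*(x - 6)) + 3/(68*(x - 10))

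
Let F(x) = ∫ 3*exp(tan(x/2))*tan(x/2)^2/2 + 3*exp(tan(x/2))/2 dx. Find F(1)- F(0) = -3 + 3*exp(tan(1/2))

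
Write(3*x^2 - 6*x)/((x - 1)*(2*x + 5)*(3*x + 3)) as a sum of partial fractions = 15/(7*(2*x + 5)) - 1/(2*(x + 1)) - 1/(14*(x - 1))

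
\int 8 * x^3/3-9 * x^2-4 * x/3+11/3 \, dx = 2*x^4/3 - 3*x^3 - 2*x^2/3 + 11*x/3 + C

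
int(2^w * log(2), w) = 2^w + C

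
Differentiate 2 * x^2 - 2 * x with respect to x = 4*x - 2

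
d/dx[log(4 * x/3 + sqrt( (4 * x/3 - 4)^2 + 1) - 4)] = (16*x + 4*sqrt(16*x^2 - 96*x + 153) - 48)/(16*x^2 + 4*x*sqrt(16*x^2 - 96*x + 153) - 96*x - 12*sqrt(16*x^2 - 96*x + 153) + 153)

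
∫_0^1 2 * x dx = 1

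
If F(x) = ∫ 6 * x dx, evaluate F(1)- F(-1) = 0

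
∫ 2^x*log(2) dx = 2^x + C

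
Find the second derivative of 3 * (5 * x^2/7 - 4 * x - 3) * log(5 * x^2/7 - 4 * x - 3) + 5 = (150*x^2*log(5*x^2/7 - 4*x - 3) + 450*x^2 - 840*x*log(5*x^2/7 - 4*x - 3) - 2520*x - 630*log(5*x^2/7 - 4*x - 3) + 1722)/(35*x^2 - 196*x - 147)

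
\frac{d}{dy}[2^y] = 2^y*log(2)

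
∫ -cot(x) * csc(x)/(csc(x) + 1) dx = log(csc(x) + 1) + C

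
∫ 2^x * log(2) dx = 2^x + C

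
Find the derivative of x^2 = 2*x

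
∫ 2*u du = u^2 + C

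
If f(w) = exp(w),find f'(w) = exp(w)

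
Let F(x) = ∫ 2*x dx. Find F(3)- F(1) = 8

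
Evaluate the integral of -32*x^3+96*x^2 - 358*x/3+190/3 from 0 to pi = -2*(-2*pi^2 - 4 + 4*pi)^2 - 2*pi/3 + 32 + 13*pi^2/3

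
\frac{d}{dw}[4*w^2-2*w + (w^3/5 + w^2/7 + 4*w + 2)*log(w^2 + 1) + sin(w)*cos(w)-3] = (21*w^4*log(w^2 + 1) + 14*w^4 + 10*w^3*log(w^2 + 1) + 290*w^3 + 161*w^2*log(w^2 + 1) - 70*w^2*sin(w)^2 + 245*w^2 + 10*w*log(w^2 + 1) + 420*w + 140*log(w^2 + 1) - 70*sin(w)^2 - 35)/(35*w^2 + 35)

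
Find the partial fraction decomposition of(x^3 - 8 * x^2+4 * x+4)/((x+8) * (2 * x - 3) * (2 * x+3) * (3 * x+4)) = 121/(85*(3*x + 4)) - 187/(156*(2*x + 3)) - 37/(3876*(2*x - 3)) + 263/(1235*(x + 8))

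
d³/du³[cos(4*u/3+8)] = 64*sin(4*u/3 + 8)/27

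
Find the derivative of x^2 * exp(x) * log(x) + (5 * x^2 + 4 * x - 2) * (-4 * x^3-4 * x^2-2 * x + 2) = -100*x^4 - 144*x^3 + x^2*exp(x)*log(x) - 54*x^2 + 2*x*exp(x)*log(x) + x*exp(x) + 20*x + 12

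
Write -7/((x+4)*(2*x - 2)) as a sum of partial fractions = 7/(10*(x + 4)) - 7/(10*(x - 1))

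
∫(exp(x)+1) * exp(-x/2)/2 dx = 2*sinh(x/2) + C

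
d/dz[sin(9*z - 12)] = 9*cos(9*z - 12)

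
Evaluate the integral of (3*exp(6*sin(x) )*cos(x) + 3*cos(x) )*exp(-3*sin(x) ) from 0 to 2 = -exp(-3*sin(2)) + exp(3*sin(2))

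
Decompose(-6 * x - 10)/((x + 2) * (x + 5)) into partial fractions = -20/(3*(x + 5)) + 2/(3*(x + 2))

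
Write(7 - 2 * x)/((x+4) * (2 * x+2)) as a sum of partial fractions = -5/(2*(x + 4)) + 3/(2*(x + 1))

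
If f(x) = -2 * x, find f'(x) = -2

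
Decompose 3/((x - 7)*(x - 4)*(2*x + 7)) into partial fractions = 4/(105*(2*x + 7)) - 1/(15*(x - 4)) + 1/(21*(x - 7))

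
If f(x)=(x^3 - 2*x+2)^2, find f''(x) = 30*x^4 - 48*x^2 + 24*x + 8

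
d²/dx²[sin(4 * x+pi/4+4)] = -16*sin(4*x + pi/4 + 4)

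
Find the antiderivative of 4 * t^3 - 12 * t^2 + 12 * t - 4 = t^4 - 4*t^3 + 6*t^2 - 4*t + C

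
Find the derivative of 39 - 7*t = -7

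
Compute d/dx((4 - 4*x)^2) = 32*x - 32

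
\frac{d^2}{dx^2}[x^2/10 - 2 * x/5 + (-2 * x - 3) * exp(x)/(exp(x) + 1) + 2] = (10*x*exp(2*x) - 10*x*exp(x) + exp(3*x) - 2*exp(2*x) - 32*exp(x) + 1)/(5*exp(3*x) + 15*exp(2*x) + 15*exp(x) + 5)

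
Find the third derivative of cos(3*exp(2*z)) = 216*exp(6*z)*sin(3*exp(2*z)) - 216*exp(4*z)*cos(3*exp(2*z)) - 24*exp(2*z)*sin(3*exp(2*z))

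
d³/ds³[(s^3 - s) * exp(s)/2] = s^3*exp(s)/2 + 9*s^2*exp(s)/2 + 17*s*exp(s)/2 + 3*exp(s)/2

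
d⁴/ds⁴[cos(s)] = cos(s)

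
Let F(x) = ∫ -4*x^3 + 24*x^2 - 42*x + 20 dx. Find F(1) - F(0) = 6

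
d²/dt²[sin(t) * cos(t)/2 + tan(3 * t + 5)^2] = -sin(2*t) + 54*tan(3*t + 5)^4 + 72*tan(3*t + 5)^2 + 18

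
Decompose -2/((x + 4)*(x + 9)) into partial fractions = 2/(5*(x + 9)) - 2/(5*(x + 4))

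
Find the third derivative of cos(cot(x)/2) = -sin(cot(x)/2)*cot(x)^6/8 + 21*sin(cot(x)/2)*cot(x)^4/8 + 29*sin(cot(x)/2)*cot(x)^2/8 + 7*sin(cot(x)/2)/8 + 3*cos(cot(x)/2)*cot(x)^5/2 + 3*cos(cot(x)/2)*cot(x)^3 + 3*cos(cot(x)/2)*cot(x)/2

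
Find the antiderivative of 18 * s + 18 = 9*s^2 + 18*s + C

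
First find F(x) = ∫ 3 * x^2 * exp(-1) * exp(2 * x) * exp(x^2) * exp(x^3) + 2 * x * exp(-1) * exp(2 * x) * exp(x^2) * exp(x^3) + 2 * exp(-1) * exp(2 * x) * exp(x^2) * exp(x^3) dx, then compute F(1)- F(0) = -exp(-1) + exp(3)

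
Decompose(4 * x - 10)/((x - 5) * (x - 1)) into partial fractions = 3/(2*(x - 1)) + 5/(2*(x - 5))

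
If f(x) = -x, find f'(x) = -1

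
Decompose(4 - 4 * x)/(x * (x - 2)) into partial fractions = -2/(x - 2) - 2/x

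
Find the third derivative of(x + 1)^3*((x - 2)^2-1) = 60*x^2 - 24*x - 36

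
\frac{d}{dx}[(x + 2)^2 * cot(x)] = -x^2/sin(x)^2 + 2*x/tan(x) - 4*x/sin(x)^2 + 4/tan(x) - 4/sin(x)^2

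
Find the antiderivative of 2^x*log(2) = 2^x + C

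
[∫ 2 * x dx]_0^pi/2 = pi^2/4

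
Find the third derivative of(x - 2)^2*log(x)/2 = (x^2 + 2*x + 4)/x^3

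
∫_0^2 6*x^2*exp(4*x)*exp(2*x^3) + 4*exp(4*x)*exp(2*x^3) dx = -1 + exp(24)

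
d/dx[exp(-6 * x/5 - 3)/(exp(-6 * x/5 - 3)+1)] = -6*exp(24*x/5 + 3)/(10*exp(3)*exp(24*x/5) + 5*exp(18*x/5) + 5*exp(6)*exp(6*x))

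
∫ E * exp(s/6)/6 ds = exp(s/6 + 1) + C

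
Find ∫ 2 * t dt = t^2 + C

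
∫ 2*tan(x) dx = 2*log(sec(x)) + C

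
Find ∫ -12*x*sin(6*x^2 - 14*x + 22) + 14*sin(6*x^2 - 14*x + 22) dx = cos(6*x^2 - 14*x + 22) + C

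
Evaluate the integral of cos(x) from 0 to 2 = sin(2)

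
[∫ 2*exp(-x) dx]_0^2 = 2 - 2*exp(-2)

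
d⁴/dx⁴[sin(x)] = sin(x)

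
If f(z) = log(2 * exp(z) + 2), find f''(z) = exp(z)/(exp(2*z) + 2*exp(z) + 1)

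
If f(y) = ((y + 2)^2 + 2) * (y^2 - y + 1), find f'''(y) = 24*y + 18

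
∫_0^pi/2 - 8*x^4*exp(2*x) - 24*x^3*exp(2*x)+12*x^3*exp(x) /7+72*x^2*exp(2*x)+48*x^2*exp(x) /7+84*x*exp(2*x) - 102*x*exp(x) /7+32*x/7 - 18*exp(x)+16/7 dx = 24 + (-pi^2/7 - 2*pi/7 + 6)*(-3*pi*exp(pi/2)/2 - 4 + 7*pi^2*exp(pi)/4)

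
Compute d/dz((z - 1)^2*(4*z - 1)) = 12*z^2 - 18*z + 6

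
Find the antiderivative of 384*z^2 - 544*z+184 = 128*z^3 - 272*z^2 + 184*z + C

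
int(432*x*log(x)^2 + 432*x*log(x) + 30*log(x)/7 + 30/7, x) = 6*x*(252*x*log(x) + 5)*log(x)/7 + C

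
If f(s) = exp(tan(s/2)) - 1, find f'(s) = exp(tan(s/2))/(2*cos(s/2)^2)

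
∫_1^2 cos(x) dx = -sin(1) + sin(2)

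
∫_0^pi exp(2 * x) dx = (-exp(-pi) + exp(pi))*exp(pi)/2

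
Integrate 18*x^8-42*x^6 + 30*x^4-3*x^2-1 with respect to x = 2*x^9 - 6*x^7 + 6*x^5 - x^3 - x + C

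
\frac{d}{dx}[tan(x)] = cos(x)^(-2)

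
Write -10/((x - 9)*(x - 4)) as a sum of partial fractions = 2/(x - 4) - 2/(x - 9)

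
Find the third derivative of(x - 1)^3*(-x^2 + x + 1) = -60*x^2 + 96*x - 30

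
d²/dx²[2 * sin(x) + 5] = -2*sin(x)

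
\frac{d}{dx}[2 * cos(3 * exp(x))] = -6*exp(x)*sin(3*exp(x))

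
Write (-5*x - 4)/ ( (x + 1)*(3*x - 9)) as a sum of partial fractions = -1/(12*(x + 1)) - 19/(12*(x - 3))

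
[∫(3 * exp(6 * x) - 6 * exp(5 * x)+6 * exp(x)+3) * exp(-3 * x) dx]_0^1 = 1 + (-1 - exp(-1) + E)^3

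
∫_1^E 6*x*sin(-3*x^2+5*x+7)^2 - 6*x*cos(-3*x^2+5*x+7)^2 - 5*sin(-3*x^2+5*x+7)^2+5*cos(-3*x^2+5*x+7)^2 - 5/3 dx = -5*E/3 + sin(-6*exp(2) + 14 + 10*E)/2 - sin(18)/2 + 5/3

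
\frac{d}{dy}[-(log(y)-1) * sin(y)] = (-y*log(y)*cos(y) + y*cos(y) - sin(y))/y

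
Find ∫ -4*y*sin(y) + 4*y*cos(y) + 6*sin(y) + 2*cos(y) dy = 2*sqrt(2)*(2*y - 1)*sin(y + pi/4) + C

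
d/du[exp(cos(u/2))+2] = -exp(cos(u/2))*sin(u/2)/2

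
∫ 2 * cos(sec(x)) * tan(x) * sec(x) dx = 2*sin(sec(x)) + C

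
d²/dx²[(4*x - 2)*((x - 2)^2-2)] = 24*x - 36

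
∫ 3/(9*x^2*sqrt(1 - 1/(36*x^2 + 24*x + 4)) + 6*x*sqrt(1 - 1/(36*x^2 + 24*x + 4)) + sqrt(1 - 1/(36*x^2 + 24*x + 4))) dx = -2*acsc(6*x + 2) + C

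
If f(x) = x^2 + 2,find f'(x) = 2*x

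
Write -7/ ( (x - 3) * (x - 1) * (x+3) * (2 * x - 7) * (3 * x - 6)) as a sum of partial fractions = -112/(585*(2*x - 7)) - 7/(4680*(x + 3)) + 7/(120*(x - 1)) - 7/(45*(x - 2)) + 7/(36*(x - 3))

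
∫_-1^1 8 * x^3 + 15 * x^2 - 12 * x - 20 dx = -30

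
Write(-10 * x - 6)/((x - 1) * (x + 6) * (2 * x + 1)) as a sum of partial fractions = 4/(33*(2*x + 1)) + 54/(77*(x + 6)) - 16/(21*(x - 1))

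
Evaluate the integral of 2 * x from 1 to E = -1 + exp(2)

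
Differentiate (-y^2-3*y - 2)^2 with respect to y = 4*y^3 + 18*y^2 + 26*y + 12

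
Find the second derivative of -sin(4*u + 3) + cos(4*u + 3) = 16*sin(4*u + 3) - 16*cos(4*u + 3)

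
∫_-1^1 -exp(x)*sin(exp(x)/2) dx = -2*cos(exp(-1)/2) + 2*cos(E/2)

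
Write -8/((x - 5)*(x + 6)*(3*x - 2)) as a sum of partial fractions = 18/(65*(3*x - 2)) - 2/(55*(x + 6)) - 8/(143*(x - 5))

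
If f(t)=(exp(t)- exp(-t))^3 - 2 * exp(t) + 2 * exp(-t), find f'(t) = (3*exp(6*t) - 5*exp(4*t) - 5*exp(2*t) + 3)*exp(-3*t)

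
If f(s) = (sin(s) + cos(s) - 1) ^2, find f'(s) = 2*cos(2*s) - 2*sqrt(2)*cos(s + pi/4)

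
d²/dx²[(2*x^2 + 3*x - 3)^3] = 240*x^4 + 720*x^3 + 216*x^2 - 486*x - 54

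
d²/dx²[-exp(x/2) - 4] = -exp(x/2)/4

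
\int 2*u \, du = u^2 + C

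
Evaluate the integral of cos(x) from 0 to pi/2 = 1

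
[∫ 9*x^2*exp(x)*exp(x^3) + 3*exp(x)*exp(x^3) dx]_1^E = -3*exp(2) + 3*exp(E + exp(3))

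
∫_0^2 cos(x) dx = sin(2)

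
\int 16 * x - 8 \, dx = 8*x^2 - 8*x + C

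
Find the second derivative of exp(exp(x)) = exp(x + exp(x)) + exp(2*x + exp(x))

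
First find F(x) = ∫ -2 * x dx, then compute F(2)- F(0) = -4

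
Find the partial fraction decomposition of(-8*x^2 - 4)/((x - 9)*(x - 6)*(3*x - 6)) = -3/(7*(x - 2)) + 73/(9*(x - 6)) - 652/(63*(x - 9))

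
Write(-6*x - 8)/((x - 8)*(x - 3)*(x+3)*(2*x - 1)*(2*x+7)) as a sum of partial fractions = 1/(23*(2*x + 7)) - 11/(525*(2*x - 1)) - 5/(231*(x + 3)) + 1/(75*(x - 3)) - 56/(18975*(x - 8))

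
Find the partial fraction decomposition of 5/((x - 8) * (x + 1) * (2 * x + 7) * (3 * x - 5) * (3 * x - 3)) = -135/(9424*(3*x - 5)) + 16/(19251*(2*x + 7)) - 1/(432*(x + 1)) + 5/(756*(x - 1)) + 5/(82593*(x - 8))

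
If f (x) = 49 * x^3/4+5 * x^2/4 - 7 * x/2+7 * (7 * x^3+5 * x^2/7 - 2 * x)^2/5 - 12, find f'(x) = 2058*x^5/5 + 70*x^4 - 5388*x^3/35 + 99*x^2/4 + 137*x/10 - 7/2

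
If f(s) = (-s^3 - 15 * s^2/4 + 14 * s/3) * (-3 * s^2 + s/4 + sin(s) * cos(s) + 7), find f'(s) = 15*s^4 - s^3*cos(2*s) + 44*s^3 - 3*s^2*sin(2*s)/2 - 15*s^2*cos(2*s)/4 - 1053*s^2/16 - 15*s*sin(2*s)/4 + 14*s*cos(2*s)/3 - 301*s/6 + 7*sin(2*s)/3 + 98/3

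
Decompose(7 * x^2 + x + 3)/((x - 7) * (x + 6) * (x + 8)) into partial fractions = 443/(30*(x + 8)) - 249/(26*(x + 6)) + 353/(195*(x - 7))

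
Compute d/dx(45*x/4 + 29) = 45/4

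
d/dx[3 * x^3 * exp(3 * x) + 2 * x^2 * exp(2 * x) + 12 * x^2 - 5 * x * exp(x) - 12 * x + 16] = 9*x^3*exp(3*x) + 9*x^2*exp(3*x) + 4*x^2*exp(2*x) + 4*x*exp(2*x) - 5*x*exp(x) + 24*x - 5*exp(x) - 12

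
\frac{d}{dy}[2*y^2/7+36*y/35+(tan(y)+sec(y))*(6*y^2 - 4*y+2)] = 4*(3*y^2*sin(y) + 3*y^2 - 2*y*sin(y) + 3*y*sin(2*y) + 6*y*cos(y) + y*cos(2*y)/7 - 13*y/7 + sin(y) - sin(2*y) - 2*cos(y) + 9*cos(2*y)/35 + 44/35)/(cos(2*y) + 1)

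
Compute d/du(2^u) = 2^u*log(2)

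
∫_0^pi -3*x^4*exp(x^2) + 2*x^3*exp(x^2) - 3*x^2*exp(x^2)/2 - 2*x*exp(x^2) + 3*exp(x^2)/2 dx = (-3*pi^3 - 4 + 3*pi + 2*pi^2)*exp(pi^2)/2 + 2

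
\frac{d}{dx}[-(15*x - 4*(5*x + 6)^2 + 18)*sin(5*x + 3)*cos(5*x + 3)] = 500*x^2*cos(10*x + 6) + 100*x*sin(10*x + 6) + 1125*x*cos(10*x + 6) + 225*sin(10*x + 6)/2 + 630*cos(10*x + 6)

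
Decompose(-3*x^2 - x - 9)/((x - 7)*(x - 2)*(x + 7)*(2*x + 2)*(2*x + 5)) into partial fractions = 202/(4617*(2*x + 5)) - 149/(13608*(x + 7)) - 11/(864*(x + 1)) + 23/(2430*(x - 2)) - 163/(21280*(x - 7))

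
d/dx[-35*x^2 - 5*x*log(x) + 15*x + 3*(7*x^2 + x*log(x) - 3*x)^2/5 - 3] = 588*x^3/5 + 126*x^2*log(x)/5 - 336*x^2/5 + 6*x*log(x)^2/5 - 6*x*log(x) - 314*x/5 - 5*log(x) + 10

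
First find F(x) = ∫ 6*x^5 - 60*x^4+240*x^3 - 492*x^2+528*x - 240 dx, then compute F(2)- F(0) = -96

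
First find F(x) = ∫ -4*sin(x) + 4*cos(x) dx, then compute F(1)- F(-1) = 8*sin(1)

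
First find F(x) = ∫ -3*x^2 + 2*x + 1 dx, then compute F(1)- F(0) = 1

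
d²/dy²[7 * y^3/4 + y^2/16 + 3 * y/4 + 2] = 21*y/2 + 1/8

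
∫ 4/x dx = 4*log(x) + C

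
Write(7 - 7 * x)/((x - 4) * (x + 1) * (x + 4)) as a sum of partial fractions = 35/(24*(x + 4)) - 14/(15*(x + 1)) - 21/(40*(x - 4))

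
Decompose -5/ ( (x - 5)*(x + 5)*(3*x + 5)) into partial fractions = 9/(40*(3*x + 5)) - 1/(20*(x + 5)) - 1/(40*(x - 5))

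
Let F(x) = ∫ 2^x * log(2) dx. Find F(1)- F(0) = 1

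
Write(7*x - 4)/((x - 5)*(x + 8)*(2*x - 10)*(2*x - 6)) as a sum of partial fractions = 15/(1859*(x + 8)) + 17/(176*(x - 3)) - 283/(2704*(x - 5)) + 31/(104*(x - 5)^2)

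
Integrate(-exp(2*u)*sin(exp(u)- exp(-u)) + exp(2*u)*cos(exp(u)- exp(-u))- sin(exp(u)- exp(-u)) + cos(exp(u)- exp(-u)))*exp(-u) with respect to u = sqrt(2)*sin(2*sinh(u) + pi/4) + C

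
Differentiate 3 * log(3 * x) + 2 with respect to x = 3/x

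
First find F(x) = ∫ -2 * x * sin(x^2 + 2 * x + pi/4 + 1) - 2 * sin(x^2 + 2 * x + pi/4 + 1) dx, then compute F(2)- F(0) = cos(pi/4 + 9) - cos(pi/4 + 1)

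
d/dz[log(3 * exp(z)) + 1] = 1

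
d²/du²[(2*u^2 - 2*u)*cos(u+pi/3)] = -2*u^2*cos(u + pi/3) - 8*u*sin(u + pi/3) + 2*u*cos(u + pi/3) + 4*sqrt(2)*cos(u + pi/12)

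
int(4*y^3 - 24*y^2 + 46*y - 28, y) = y^4 - 8*y^3 + 23*y^2 - 28*y + C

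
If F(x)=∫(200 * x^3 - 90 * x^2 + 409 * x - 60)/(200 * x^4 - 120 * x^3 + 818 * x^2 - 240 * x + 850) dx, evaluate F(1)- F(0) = -log(17)/4 + log(754/25)/4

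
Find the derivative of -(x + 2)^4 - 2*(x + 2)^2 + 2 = -4*x^3 - 24*x^2 - 52*x - 40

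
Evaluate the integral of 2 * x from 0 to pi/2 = pi^2/4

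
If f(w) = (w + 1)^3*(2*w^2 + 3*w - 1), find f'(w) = 10*w^4 + 36*w^3 + 42*w^2 + 16*w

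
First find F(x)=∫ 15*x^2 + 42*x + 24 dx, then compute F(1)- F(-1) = 58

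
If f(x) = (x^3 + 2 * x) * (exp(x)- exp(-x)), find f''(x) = (x^3*exp(2*x) - x^3 + 6*x^2*exp(2*x) + 6*x^2 + 8*x*exp(2*x) - 8*x + 4*exp(2*x) + 4)*exp(-x)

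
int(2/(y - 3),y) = log(2*(y - 3)^2) + C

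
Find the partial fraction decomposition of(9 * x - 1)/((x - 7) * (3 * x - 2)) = -15/(19*(3*x - 2)) + 62/(19*(x - 7))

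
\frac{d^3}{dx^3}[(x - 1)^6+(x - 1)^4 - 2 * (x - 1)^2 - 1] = 120*x^3 - 360*x^2 + 384*x - 144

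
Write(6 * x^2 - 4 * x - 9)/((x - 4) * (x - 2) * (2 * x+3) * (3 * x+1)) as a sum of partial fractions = -27/(91*(3*x + 1)) - 12/(77*(2*x + 3)) - 1/(14*(x - 2)) + 71/(286*(x - 4))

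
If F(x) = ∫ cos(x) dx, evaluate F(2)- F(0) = sin(2)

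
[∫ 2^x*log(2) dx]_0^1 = 1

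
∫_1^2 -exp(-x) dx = -exp(-1) + exp(-2)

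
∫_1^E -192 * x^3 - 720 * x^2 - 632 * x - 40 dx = -12*(5 + 2*E)^2*exp(2) - 8*E*(5 + 2*E) + 644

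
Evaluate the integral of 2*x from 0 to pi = pi^2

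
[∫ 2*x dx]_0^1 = 1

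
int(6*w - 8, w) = 3*w^2 - 8*w + C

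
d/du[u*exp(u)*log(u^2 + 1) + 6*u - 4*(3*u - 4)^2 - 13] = (u^3*exp(u)*log(u^2 + 1) - 72*u^3 + u^2*exp(u)*log(u^2 + 1) + 2*u^2*exp(u) + 102*u^2 + u*exp(u)*log(u^2 + 1) - 72*u + exp(u)*log(u^2 + 1) + 102)/(u^2 + 1)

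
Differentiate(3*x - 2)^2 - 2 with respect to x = 18*x - 12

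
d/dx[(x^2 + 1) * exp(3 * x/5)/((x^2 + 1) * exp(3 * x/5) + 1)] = (3*x^2*exp(3*x/5) + 10*x*exp(3*x/5) + 3*exp(3*x/5))/(5*x^4*exp(6*x/5) + 10*x^2*exp(6*x/5) + 10*x^2*exp(3*x/5) + 5*exp(6*x/5) + 10*exp(3*x/5) + 5)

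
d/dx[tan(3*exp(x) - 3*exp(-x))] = (3*exp(2*x)*tan(3*exp(x) - 3*exp(-x))^2 + 3*exp(2*x) + 3*tan(3*exp(x) - 3*exp(-x))^2 + 3)*exp(-x)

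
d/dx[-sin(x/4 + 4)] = -cos(x/4 + 4)/4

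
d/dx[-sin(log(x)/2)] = -cos(log(x)/2)/(2*x)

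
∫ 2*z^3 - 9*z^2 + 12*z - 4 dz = z^4/2 - 3*z^3 + 6*z^2 - 4*z + C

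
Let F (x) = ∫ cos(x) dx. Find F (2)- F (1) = -sin(1) + sin(2)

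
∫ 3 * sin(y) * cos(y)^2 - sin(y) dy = sin(y)^2*cos(y) + C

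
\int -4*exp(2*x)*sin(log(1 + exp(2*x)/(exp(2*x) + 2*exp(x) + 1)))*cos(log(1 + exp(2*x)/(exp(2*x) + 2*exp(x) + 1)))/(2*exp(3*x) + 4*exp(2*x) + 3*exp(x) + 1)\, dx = cos(log(1 + exp(2*x)/(exp(x) + 1)^2))^2 + C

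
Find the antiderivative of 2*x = x^2 + C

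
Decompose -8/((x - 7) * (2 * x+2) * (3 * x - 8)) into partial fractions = 36/(143*(3*x - 8)) - 1/(22*(x + 1)) - 1/(26*(x - 7))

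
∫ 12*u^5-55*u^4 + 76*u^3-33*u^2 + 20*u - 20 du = 2*u^6 - 11*u^5 + 19*u^4 - 11*u^3 + 10*u^2 - 20*u + C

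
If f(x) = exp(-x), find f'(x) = -exp(-x)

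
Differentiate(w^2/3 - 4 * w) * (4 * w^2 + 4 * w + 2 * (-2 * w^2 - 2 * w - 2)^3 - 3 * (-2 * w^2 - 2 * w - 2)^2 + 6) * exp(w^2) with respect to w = -32*w^9*exp(w^2)/3 + 96*w^8*exp(w^2) + 808*w^7*exp(w^2)/3 + 3328*w^6*exp(w^2)/3 + 5816*w^5*exp(w^2)/3 + 2912*w^4*exp(w^2) + 7604*w^3*exp(w^2)/3 + 1644*w^2*exp(w^2) + 1588*w*exp(w^2)/3 + 88*exp(w^2)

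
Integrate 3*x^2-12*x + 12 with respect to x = x^3 - 6*x^2 + 12*x + C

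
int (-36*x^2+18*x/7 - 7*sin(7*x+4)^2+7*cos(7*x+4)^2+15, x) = -12*x^3 + 9*x^2/7 + 15*x + sin(14*x + 8)/2 + C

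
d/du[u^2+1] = 2*u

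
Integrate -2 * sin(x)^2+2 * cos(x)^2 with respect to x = 2*sin(x + pi/4)^2 + C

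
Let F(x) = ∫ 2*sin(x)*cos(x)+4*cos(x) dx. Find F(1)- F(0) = -4 + (sin(1) + 2)^2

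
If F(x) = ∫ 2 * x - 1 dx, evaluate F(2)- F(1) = 2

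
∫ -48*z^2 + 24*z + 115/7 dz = -16*z^3 + 12*z^2 + 115*z/7 + C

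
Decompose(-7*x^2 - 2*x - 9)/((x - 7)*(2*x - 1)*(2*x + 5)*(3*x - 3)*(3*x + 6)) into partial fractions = -191/(3591*(2*x + 5)) - 47/(1755*(2*x - 1)) + 11/(405*(x + 2)) + 1/(63*(x - 1)) - 61/(20007*(x - 7))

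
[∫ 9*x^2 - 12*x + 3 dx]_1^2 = 6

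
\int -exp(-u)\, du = exp(-u) + C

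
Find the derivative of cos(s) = -sin(s)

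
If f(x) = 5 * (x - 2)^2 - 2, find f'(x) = 10*x - 20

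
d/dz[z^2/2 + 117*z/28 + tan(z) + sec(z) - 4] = z + tan(z)^2 + tan(z)*sec(z) + 145/28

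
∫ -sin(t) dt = cos(t) + C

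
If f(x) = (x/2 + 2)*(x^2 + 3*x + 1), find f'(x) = 3*x^2/2 + 7*x + 13/2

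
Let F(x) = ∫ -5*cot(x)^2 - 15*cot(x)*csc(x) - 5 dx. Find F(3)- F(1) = 5*cot(3) - 15*csc(1) - 5*cot(1) + 15*csc(3)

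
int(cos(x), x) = sin(x) + C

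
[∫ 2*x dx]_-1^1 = 0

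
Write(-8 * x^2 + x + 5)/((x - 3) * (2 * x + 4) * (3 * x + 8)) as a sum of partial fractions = -491/(68*(3*x + 8)) + 29/(20*(x + 2)) - 32/(85*(x - 3))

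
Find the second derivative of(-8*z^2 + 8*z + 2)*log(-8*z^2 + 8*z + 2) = (-64*z^2*log(-4*z^2 + 4*z + 1) - 192*z^2 - 64*z^2*log(2) + 64*z*log(-4*z^2 + 4*z + 1) + 64*z*log(2) + 192*z + 16*log(-4*z^2 + 4*z + 1) - 16 + 16*log(2))/(4*z^2 - 4*z - 1)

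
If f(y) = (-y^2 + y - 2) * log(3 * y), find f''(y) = (-2*y^2*log(y) - 3*y^2 - 2*y^2*log(3) + y + 2)/y^2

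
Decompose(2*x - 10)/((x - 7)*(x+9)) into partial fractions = 7/(4*(x + 9)) + 1/(4*(x - 7))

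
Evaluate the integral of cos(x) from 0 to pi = 0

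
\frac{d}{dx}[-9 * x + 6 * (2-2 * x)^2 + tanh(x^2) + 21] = -2*x*tanh(x^2)^2 + 50*x - 57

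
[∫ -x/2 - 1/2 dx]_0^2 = -2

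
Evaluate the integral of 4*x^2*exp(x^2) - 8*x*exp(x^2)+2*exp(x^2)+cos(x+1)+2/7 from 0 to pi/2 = (-4 + pi)*exp(pi^2/4) - sin(1) + pi/7 + cos(1) + 4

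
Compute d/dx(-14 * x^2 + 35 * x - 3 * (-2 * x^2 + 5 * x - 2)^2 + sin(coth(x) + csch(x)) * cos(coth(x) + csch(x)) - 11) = -48*x^3 + 180*x^2 - 226*x - cos(2*(coth(x) + csch(x)))*cosh(x)/sinh(x)^2 - cos(2*(coth(x) + csch(x)))/sinh(x)^2 + 95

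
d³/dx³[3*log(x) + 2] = 6/x^3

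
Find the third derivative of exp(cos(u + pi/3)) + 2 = -exp(cos(u + pi/3))*sin(u + pi/3)^3 + 3*exp(cos(u + pi/3))*sin(u + pi/3)*cos(u + pi/3) + exp(cos(u + pi/3))*sin(u + pi/3)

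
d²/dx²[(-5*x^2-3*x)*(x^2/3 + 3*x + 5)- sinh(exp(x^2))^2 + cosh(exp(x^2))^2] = -20*x^2 - 96*x - 68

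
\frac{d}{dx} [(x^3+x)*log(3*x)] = 3*x^2*log(x) + x^2 + 3*x^2*log(3) + log(x) + 1 + log(3)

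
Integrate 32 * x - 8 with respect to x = 16*x^2 - 8*x + C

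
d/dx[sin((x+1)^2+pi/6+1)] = 2*(x + 1)*cos(x^2 + 2*x + pi/6 + 2)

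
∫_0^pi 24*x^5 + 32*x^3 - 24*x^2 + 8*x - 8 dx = -4 + (-2 + 2*pi + 2*pi^3)^2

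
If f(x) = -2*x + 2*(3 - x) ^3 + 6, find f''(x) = 36 - 12*x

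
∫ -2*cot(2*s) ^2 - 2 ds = cot(2*s) + C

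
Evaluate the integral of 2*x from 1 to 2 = 3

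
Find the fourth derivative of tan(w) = 24*tan(w)^5 + 40*tan(w)^3 + 16*tan(w)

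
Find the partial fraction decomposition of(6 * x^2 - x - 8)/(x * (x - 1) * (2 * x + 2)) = -1/(4*(x + 1)) - 3/(4*(x - 1)) + 4/x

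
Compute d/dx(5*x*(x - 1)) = 10*x - 5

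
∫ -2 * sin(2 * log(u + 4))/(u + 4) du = cos(2*log(u + 4)) + C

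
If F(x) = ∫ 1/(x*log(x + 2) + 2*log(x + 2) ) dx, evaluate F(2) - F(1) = -log(3*log(3)) + log(3*log(4))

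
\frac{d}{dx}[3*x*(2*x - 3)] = 12*x - 9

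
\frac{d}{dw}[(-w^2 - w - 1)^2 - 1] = 4*w^3 + 6*w^2 + 6*w + 2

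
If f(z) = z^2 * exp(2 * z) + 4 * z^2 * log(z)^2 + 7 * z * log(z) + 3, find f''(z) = (4*z^3*exp(2*z) + 8*z^2*exp(2*z) + 2*z*exp(2*z) + 8*z*log(z)^2 + 24*z*log(z) + 8*z + 7)/z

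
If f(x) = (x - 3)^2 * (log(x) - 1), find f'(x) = (2*x^2*log(x) - x^2 - 6*x*log(x) + 9)/x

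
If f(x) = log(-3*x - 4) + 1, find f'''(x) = 54/(27*x^3 + 108*x^2 + 144*x + 64)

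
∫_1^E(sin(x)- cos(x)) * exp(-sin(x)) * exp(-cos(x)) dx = -exp(-sin(1) - cos(1)) + exp(-sin(E) - cos(E))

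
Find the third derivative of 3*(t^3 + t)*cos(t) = 3*t^3*sin(t) - 27*t^2*cos(t) - 51*t*sin(t) + 9*cos(t)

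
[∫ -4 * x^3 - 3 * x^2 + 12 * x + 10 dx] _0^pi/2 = -4 + (2 + pi^2/4 + 3*pi/2)*(-pi^2/4 + 2 + pi)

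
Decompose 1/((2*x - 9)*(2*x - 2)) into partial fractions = 1/(7*(2*x - 9)) - 1/(14*(x - 1))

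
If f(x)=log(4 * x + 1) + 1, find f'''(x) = 128/(64*x^3 + 48*x^2 + 12*x + 1)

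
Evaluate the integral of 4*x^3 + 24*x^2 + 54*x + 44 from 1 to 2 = 196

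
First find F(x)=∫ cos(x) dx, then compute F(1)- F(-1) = 2*sin(1)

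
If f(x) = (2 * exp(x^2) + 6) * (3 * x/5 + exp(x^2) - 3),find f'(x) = 12*x^2*exp(x^2)/5 + 8*x*exp(2*x^2) + 6*exp(x^2)/5 + 18/5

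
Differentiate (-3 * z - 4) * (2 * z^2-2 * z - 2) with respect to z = -18*z^2 - 4*z + 14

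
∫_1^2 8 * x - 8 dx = 4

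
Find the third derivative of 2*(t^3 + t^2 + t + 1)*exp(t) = 2*t^3*exp(t) + 20*t^2*exp(t) + 50*t*exp(t) + 32*exp(t)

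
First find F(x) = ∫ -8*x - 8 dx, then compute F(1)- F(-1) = -16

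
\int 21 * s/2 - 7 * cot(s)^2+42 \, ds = 21*s^2/4 + 49*s + 7/tan(s) + C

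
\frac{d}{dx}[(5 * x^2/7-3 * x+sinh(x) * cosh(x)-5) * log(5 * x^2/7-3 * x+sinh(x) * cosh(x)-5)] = 10*x*log(5*x^2/7 - 3*x + sinh(2*x)/2 - 5)/7 + 10*x/7 + log(5*x^2/7 - 3*x + sinh(2*x)/2 - 5)*cosh(2*x) - 3*log(5*x^2/7 - 3*x + sinh(2*x)/2 - 5) + cosh(2*x) - 3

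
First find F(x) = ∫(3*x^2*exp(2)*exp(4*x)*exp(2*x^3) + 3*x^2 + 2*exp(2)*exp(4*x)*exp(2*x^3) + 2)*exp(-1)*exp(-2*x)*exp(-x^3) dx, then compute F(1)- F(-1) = -exp(-2) - exp(-4) + exp(2) + exp(4)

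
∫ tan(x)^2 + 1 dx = tan(x) + C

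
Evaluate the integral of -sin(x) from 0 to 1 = -1 + cos(1)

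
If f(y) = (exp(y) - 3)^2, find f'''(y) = 8*exp(2*y) - 6*exp(y)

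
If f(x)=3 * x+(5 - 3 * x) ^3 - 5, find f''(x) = 270 - 162*x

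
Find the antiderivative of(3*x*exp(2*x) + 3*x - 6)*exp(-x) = 6*(x - 1)*sinh(x) + C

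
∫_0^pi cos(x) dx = 0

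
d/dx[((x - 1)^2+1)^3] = 6*x^5 - 30*x^4 + 72*x^3 - 96*x^2 + 72*x - 24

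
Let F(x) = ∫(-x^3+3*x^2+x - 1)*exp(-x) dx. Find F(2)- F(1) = 6*exp(-2)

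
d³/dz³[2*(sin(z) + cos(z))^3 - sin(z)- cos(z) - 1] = -sqrt(2)*(27*sin(3*z + pi/4) + 2*cos(z + pi/4))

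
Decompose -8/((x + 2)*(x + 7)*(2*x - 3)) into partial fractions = -32/(119*(2*x - 3)) - 8/(85*(x + 7)) + 8/(35*(x + 2))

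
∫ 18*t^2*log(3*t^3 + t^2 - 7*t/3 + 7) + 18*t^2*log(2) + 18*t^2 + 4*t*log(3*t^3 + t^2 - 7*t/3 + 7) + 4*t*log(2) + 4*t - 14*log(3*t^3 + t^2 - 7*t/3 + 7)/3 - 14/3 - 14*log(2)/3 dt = 2*(9*t^3 + 3*t^2 - 7*t + 21)*log(6*t^3 + 2*t^2 - 14*t/3 + 14)/3 + C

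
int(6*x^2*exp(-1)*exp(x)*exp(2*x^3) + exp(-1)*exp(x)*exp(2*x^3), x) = exp(2*x^3 + x - 1) + C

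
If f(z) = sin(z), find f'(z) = cos(z)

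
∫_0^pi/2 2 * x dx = pi^2/4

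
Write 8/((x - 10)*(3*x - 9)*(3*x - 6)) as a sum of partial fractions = 1/(9*(x - 2)) - 8/(63*(x - 3)) + 1/(63*(x - 10))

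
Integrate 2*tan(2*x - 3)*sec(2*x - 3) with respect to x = sec(2*x - 3) + C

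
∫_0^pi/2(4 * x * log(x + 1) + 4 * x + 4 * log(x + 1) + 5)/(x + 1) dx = (5 + 2*pi)*log(1 + pi/2)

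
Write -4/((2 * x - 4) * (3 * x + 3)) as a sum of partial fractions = 2/(9*(x + 1)) - 2/(9*(x - 2))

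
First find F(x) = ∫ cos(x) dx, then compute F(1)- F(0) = sin(1)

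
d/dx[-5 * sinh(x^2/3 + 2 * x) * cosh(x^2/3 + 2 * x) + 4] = -10*(x/3 + 1)*cosh(2*x*(x/3 + 2))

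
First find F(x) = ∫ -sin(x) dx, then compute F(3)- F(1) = cos(3) - cos(1)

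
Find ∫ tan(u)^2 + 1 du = tan(u) + C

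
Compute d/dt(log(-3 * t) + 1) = 1/t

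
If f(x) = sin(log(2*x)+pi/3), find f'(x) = cos(log(x) + log(2) + pi/3)/x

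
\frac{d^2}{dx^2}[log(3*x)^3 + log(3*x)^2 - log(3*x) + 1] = (-3*log(x)^2 - 6*log(3)*log(x) + 4*log(x) - 3*log(3)^2 + 3 + 4*log(3))/x^2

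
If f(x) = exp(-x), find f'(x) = -exp(-x)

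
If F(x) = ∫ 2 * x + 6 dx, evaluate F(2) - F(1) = 9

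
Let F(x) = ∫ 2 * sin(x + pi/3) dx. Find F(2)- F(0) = 1 - 2*cos(pi/3 + 2)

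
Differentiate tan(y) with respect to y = cos(y)^(-2)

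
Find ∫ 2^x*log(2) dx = 2^x + C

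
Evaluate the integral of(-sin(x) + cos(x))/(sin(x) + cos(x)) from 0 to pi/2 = 0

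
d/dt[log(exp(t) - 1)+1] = exp(t)/(exp(t) - 1)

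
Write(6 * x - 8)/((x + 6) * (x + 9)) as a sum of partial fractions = 62/(3*(x + 9)) - 44/(3*(x + 6))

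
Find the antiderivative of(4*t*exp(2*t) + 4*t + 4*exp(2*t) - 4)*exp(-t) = 8*t*sinh(t) + C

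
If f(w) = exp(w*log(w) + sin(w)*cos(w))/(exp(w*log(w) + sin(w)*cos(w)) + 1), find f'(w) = (log(w) + cos(2*w) + 1)*exp(w*log(w))*exp(sin(2*w)/2)/(exp(w*log(w))*exp(sin(2*w)/2) + 1)^2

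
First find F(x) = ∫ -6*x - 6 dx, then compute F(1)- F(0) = -9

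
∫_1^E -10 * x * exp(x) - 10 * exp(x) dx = -10*exp(1 + E) + 10*E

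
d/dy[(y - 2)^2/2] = y - 2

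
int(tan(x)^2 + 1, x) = tan(x) + C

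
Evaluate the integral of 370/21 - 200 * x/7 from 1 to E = -4*(-3 + 5*E)^2/7 + 10*E/21 + 38/21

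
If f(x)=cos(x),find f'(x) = -sin(x)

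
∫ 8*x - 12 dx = 4*x^2 - 12*x + C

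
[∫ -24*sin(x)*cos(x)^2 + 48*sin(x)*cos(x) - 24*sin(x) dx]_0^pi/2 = -8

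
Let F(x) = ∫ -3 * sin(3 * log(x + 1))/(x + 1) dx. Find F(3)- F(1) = cos(6*log(2)) - cos(3*log(2))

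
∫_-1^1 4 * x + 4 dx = 8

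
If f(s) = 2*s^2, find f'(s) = 4*s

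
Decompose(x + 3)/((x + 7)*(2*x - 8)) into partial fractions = 2/(11*(x + 7)) + 7/(22*(x - 4))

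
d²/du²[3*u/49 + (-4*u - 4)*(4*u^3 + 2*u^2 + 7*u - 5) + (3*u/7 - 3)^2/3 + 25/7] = -192*u^2 - 144*u - 3522/49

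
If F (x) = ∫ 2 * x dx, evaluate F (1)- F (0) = 1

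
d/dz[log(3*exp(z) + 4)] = 3*exp(z)/(3*exp(z) + 4)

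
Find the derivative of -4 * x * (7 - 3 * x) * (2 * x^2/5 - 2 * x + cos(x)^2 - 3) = 96*x^3/5 - 12*x^2*sin(2*x) - 528*x^2/5 + 28*x*sin(2*x) + 24*x*cos(x)^2 + 40*x - 28*cos(x)^2 + 84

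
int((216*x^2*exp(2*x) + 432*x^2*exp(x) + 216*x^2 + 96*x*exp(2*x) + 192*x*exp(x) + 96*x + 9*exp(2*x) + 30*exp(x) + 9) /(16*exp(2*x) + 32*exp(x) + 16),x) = ((exp(x) + 1)*(72*x^3 + 48*x^2 + 9*x + 52) + 12*exp(x))/(16*(exp(x) + 1)) + C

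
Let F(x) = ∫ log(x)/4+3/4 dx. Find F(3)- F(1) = 3*log(3)/4 + 1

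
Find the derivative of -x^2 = -2*x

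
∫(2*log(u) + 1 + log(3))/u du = (log(u) + 1)*log(3*u) + C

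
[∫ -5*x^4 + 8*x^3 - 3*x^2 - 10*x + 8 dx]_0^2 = -12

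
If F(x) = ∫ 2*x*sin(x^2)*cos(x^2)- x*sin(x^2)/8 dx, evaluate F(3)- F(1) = -cos(18)/4 + cos(2)/4 + cos(9)/16 - cos(1)/16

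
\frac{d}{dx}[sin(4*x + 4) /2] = 2*cos(4*x + 4)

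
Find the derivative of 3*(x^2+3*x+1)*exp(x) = 3*x^2*exp(x) + 15*x*exp(x) + 12*exp(x)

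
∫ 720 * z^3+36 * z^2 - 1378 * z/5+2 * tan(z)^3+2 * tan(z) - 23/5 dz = 180*z^4 + 12*z^3 - 689*z^2/5 - 23*z/5 + tan(z)^2 + C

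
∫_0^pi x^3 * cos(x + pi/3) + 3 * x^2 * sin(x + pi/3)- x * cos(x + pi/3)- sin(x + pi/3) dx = -sqrt(3)*(-pi + pi^3)/2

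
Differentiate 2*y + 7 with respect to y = 2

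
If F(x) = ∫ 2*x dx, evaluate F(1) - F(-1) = 0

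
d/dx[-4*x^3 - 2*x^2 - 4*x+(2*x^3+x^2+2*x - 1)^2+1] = 24*x^5 + 20*x^4 + 36*x^3 - 12*x^2 - 8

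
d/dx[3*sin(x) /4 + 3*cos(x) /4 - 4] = -3*sin(x)/4 + 3*cos(x)/4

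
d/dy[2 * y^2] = 4*y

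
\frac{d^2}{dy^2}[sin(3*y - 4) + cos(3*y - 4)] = -9*sqrt(2)*cos(-3*y + pi/4 + 4)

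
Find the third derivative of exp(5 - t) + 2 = -exp(5 - t)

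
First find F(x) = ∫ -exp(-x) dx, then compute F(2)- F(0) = -1 + exp(-2)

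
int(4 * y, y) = 2*y^2 + C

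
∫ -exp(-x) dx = exp(-x) + C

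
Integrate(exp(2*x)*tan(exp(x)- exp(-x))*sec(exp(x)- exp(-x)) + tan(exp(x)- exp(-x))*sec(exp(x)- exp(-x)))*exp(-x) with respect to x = sec(2*sinh(x)) + C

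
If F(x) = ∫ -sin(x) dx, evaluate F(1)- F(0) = -1 + cos(1)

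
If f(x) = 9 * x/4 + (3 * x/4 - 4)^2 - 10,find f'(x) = 9*x/8 - 15/4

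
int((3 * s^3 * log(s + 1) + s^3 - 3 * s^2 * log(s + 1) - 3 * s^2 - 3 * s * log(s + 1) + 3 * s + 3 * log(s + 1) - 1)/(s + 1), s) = (s - 1)^3*log(s + 1) + C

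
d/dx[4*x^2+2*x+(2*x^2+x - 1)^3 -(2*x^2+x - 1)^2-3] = 48*x^5 + 60*x^4 - 40*x^3 - 45*x^2 + 20*x + 7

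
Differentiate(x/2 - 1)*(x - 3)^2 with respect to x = 3*x^2/2 - 8*x + 21/2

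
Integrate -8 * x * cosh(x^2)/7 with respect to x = -4*sinh(x^2)/7 + C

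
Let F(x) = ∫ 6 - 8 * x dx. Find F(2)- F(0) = -4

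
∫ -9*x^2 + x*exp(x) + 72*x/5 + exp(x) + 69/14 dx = x*(-210*x^2 + 504*x + 70*exp(x) + 345)/70 + C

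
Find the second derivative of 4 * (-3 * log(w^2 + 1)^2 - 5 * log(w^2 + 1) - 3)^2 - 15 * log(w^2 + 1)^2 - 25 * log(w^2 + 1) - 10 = (-288*w^2*log(w^2 + 1)^3 + 1008*w^2*log(w^2 + 1)^2 + 2252*w^2*log(w^2 + 1) + 1066*w^2 + 288*log(w^2 + 1)^3 + 720*log(w^2 + 1)^2 + 628*log(w^2 + 1) + 190)/(w^4 + 2*w^2 + 1)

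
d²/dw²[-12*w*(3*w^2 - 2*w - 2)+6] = 48 - 216*w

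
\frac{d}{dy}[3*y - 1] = 3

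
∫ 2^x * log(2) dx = 2^x + C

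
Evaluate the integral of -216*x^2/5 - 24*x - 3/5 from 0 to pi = -72*pi^3/5 - 12*pi^2 - 3*pi/5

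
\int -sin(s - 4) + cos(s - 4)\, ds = sqrt(2)*cos(-s + pi/4 + 4) + C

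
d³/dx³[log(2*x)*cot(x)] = (-6*x^3*log(x)*cot(x)^4 - 8*x^3*log(x)*cot(x)^2 - 2*x^3*log(x) - 6*x^3*log(2)*cot(x)^4 - 8*x^3*log(2)*cot(x)^2 - 2*x^3*log(2) + 6*x^2*cot(x)^3 + 6*x^2*cot(x) + 3*x*cot(x)^2 + 3*x + 2*cot(x))/x^3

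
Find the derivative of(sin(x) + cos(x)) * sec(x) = cos(x)^(-2)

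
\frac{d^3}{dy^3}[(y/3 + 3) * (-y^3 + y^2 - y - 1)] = -8*y - 16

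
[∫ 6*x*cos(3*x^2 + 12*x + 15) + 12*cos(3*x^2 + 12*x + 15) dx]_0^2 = -sin(15) + sin(51)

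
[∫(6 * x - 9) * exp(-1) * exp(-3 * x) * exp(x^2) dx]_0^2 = -3*exp(-1) + 3*exp(-3)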